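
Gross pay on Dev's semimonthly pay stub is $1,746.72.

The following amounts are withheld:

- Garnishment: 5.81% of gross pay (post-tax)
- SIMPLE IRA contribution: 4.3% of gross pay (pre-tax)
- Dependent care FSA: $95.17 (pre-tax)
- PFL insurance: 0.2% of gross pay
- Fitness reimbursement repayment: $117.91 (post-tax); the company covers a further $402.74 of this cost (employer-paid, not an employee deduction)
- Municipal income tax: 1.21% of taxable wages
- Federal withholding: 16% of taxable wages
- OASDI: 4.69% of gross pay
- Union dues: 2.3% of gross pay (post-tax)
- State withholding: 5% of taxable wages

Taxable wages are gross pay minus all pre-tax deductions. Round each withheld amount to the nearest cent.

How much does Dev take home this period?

$881.35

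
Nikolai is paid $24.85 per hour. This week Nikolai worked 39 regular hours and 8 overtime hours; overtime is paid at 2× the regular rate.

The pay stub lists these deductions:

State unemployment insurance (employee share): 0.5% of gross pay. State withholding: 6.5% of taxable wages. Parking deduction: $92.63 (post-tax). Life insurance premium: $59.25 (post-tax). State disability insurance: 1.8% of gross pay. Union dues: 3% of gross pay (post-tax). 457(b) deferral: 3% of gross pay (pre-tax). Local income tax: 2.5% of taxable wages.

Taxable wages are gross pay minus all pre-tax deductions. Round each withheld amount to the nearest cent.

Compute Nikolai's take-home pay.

$982.13

Regular pay: 39 × $24.85 = $969.15
Overtime pay: 8 × $24.85 × 2 = $397.60
Gross pay = $969.15 + $397.60 = $1,366.75
457(b) deferral: $1,366.75 × 0.03 = $41.00
Taxable wages = $1,366.75 − $41.00 = $1,325.75
Local income tax: $1,325.75 × 0.025 = $33.14
State withholding: $1,325.75 × 0.065 = $86.17
State unemployment insurance (employee share): $1,366.75 × 0.005 = $6.83
State disability insurance: $1,366.75 × 0.018 = $24.60
Parking deduction: $92.63
Union dues: $1,366.75 × 0.03 = $41.00
Life insurance premium: $59.25
Total deductions = $41.00 + $33.14 + $86.17 + $6.83 + $24.60 + $92.63 + $41.00 + $59.25 = $384.62
Net pay = $1,366.75 − $384.62 = $982.13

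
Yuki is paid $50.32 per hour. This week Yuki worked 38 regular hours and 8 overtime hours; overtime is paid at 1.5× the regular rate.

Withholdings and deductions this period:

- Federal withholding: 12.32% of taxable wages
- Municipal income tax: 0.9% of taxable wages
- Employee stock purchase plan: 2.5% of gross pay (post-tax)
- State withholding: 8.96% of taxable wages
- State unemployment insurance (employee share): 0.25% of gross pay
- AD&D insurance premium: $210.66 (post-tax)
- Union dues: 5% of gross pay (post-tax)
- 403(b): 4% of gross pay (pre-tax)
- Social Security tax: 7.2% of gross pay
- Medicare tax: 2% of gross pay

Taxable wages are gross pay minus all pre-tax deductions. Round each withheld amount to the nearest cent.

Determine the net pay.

Regular pay: 38 × $50.32 = $1,912.16
Overtime pay: 8 × $50.32 × 1.5 = $603.84
Gross pay = $1,912.16 + $603.84 = $2,516.00
403(b): $2,516.00 × 0.04 = $100.64
Taxable wages = $2,516.00 − $100.64 = $2,415.36
State withholding: $2,415.36 × 0.0896 = $216.42
Municipal income tax: $2,415.36 × 0.009 = $21.74
Federal withholding: $2,415.36 × 0.1232 = $297.57
Medicare tax: $2,516.00 × 0.02 = $50.32
State unemployment insurance (employee share): $2,516.00 × 0.0025 = $6.29
Social Security tax: $2,516.00 × 0.072 = $181.15
Employee stock purchase plan: $2,516.00 × 0.025 = $62.90
AD&D insurance premium: $210.66
Union dues: $2,516.00 × 0.05 = $125.80
Total deductions = $100.64 + $216.42 + $21.74 + $297.57 + $50.32 + $6.29 + $181.15 + $62.90 + $210.66 + $125.80 = $1,273.49
Net pay = $2,516.00 − $1,273.49 = $1,242.51

$1,242.51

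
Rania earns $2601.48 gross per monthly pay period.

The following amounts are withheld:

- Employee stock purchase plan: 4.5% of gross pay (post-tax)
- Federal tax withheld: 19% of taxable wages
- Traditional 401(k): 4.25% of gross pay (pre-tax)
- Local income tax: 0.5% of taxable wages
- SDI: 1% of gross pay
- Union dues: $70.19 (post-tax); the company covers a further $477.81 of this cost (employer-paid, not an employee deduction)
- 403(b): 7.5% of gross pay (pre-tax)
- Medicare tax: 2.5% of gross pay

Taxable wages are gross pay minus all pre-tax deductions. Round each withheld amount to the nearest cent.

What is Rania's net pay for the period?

$1569.82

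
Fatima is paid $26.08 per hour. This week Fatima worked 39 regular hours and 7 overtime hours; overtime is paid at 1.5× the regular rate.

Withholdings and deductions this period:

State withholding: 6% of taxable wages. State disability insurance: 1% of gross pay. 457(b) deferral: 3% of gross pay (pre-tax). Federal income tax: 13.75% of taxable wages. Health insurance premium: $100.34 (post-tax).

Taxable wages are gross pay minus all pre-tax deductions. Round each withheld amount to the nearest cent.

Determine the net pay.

Regular pay: 39 × $26.08 = $1,017.12
Overtime pay: 7 × $26.08 × 1.5 = $273.84
Gross pay = $1,017.12 + $273.84 = $1,290.96
457(b) deferral: $1,290.96 × 0.03 = $38.73
Taxable wages = $1,290.96 − $38.73 = $1,252.23
Federal income tax: $1,252.23 × 0.1375 = $172.18
State withholding: $1,252.23 × 0.06 = $75.13
State disability insurance: $1,290.96 × 0.01 = $12.91
Health insurance premium: $100.34
Total deductions = $38.73 + $172.18 + $75.13 + $12.91 + $100.34 = $399.29
Net pay = $1,290.96 − $399.29 = $891.67

$891.67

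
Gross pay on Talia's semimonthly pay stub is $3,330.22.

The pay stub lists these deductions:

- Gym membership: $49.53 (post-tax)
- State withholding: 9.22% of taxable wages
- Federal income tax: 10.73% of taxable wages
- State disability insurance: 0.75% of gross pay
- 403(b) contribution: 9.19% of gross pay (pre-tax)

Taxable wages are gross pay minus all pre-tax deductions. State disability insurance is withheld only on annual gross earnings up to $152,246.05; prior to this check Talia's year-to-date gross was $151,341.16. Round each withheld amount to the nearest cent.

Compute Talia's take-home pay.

$2,364.53

403(b) contribution: $3,330.22 × 0.0919 = $306.05
Taxable wages = $3,330.22 − $306.05 = $3,024.17
Federal income tax: $3,024.17 × 0.1073 = $324.49
State withholding: $3,024.17 × 0.0922 = $278.83
State disability insurance: only $152,246.05 − $151,341.16 = $904.89 of this check is subject → $904.89 × 0.0075 = $6.79
Gym membership: $49.53
Total deductions = $306.05 + $324.49 + $278.83 + $6.79 + $49.53 = $965.69
Net pay = $3,330.22 − $965.69 = $2,364.53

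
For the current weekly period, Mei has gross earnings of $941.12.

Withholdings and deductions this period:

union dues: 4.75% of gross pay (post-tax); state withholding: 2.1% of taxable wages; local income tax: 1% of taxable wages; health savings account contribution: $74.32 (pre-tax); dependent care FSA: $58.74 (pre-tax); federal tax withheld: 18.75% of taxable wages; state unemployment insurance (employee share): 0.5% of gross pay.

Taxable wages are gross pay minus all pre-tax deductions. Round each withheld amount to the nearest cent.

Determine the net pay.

$582.09

Health savings account contribution: $74.32
Dependent care FSA: $58.74
Pre-tax total = $74.32 + $58.74 = $133.06
Taxable wages = $941.12 − $133.06 = $808.06
Local income tax: $808.06 × 0.01 = $8.08
Federal tax withheld: $808.06 × 0.1875 = $151.51
State withholding: $808.06 × 0.021 = $16.97
State unemployment insurance (employee share): $941.12 × 0.005 = $4.71
Union dues: $941.12 × 0.0475 = $44.70
Total deductions = $74.32 + $58.74 + $8.08 + $151.51 + $16.97 + $4.71 + $44.70 = $359.03
Net pay = $941.12 − $359.03 = $582.09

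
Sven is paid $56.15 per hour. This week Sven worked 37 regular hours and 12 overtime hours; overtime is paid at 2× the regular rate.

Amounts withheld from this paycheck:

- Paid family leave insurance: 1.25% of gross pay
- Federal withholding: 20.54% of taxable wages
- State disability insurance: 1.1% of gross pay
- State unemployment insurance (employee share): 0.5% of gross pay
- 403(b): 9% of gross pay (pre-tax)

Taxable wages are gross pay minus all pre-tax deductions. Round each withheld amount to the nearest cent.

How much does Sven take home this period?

$2379.06

Regular pay: 37 × $56.15 = $2077.55
Overtime pay: 12 × $56.15 × 2 = $1347.60
Gross pay = $2077.55 + $1347.60 = $3425.15
403(b): $3425.15 × 0.09 = $308.26
Taxable wages = $3425.15 − $308.26 = $3116.89
Federal withholding: $3116.89 × 0.2054 = $640.21
State disability insurance: $3425.15 × 0.011 = $37.68
Paid family leave insurance: $3425.15 × 0.0125 = $42.81
State unemployment insurance (employee share): $3425.15 × 0.005 = $17.13
Total deductions = $308.26 + $640.21 + $37.68 + $42.81 + $17.13 = $1046.09
Net pay = $3425.15 − $1046.09 = $2379.06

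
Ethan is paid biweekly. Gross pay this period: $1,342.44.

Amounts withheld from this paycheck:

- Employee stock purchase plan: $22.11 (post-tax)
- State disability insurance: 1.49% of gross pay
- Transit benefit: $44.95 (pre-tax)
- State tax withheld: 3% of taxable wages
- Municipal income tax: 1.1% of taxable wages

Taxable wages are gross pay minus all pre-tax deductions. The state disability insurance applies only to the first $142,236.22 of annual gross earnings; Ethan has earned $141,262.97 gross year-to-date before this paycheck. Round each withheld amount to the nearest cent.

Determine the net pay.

$1,207.69

Transit benefit: $44.95
Taxable wages = $1,342.44 − $44.95 = $1,297.49
Municipal income tax: $1,297.49 × 0.011 = $14.27
State tax withheld: $1,297.49 × 0.03 = $38.92
State disability insurance: only $142,236.22 − $141,262.97 = $973.25 of this check is subject → $973.25 × 0.0149 = $14.50
Employee stock purchase plan: $22.11
Total deductions = $44.95 + $14.27 + $38.92 + $14.50 + $22.11 = $134.75
Net pay = $1,342.44 − $134.75 = $1,207.69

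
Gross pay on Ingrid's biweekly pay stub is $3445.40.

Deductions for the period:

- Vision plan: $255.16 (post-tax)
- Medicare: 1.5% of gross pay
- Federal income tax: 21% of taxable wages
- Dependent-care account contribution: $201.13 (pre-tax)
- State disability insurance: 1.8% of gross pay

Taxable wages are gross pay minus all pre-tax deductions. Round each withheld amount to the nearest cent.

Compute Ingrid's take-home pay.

$2194.11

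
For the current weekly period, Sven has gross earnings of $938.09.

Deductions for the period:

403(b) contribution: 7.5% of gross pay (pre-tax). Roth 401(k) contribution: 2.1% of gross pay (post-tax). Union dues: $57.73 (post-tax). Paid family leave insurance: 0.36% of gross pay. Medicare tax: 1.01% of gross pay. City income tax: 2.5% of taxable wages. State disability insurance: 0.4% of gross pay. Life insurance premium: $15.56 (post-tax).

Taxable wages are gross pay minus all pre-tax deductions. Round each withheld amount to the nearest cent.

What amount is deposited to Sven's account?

403(b) contribution: $938.09 × 0.075 = $70.36
Taxable wages = $938.09 − $70.36 = $867.73
City income tax: $867.73 × 0.025 = $21.69
Medicare tax: $938.09 × 0.0101 = $9.47
Paid family leave insurance: $938.09 × 0.0036 = $3.38
State disability insurance: $938.09 × 0.004 = $3.75
Life insurance premium: $15.56
Union dues: $57.73
Roth 401(k) contribution: $938.09 × 0.021 = $19.70
Total deductions = $70.36 + $21.69 + $9.47 + $3.38 + $3.75 + $15.56 + $57.73 + $19.70 = $201.64
Net pay = $938.09 − $201.64 = $736.45

$736.45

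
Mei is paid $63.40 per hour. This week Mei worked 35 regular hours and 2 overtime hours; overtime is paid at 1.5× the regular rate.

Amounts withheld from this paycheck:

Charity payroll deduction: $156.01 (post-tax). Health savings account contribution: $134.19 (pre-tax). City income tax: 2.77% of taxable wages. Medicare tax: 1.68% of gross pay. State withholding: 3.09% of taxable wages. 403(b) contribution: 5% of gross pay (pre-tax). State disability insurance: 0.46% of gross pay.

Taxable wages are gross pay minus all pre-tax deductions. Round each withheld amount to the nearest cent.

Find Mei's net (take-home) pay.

$1,820.73

Regular pay: 35 × $63.40 = $2,219.00
Overtime pay: 2 × $63.40 × 1.5 = $190.20
Gross pay = $2,219.00 + $190.20 = $2,409.20
403(b) contribution: $2,409.20 × 0.05 = $120.46
Health savings account contribution: $134.19
Pre-tax total = $120.46 + $134.19 = $254.65
Taxable wages = $2,409.20 − $254.65 = $2,154.55
City income tax: $2,154.55 × 0.0277 = $59.68
State withholding: $2,154.55 × 0.0309 = $66.58
State disability insurance: $2,409.20 × 0.0046 = $11.08
Medicare tax: $2,409.20 × 0.0168 = $40.47
Charity payroll deduction: $156.01
Total deductions = $120.46 + $134.19 + $59.68 + $66.58 + $11.08 + $40.47 + $156.01 = $588.47
Net pay = $2,409.20 − $588.47 = $1,820.73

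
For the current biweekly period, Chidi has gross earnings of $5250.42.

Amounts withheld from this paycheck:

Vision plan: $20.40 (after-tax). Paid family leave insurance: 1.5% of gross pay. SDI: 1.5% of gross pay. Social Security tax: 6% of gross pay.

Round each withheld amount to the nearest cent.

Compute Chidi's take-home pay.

$4757.47

Social Security tax: $5250.42 × 0.06 = $315.03
SDI: $5250.42 × 0.015 = $78.76
Paid family leave insurance: $5250.42 × 0.015 = $78.76
Vision plan: $20.40
Total deductions = $315.03 + $78.76 + $78.76 + $20.40 = $492.95
Net pay = $5250.42 − $492.95 = $4757.47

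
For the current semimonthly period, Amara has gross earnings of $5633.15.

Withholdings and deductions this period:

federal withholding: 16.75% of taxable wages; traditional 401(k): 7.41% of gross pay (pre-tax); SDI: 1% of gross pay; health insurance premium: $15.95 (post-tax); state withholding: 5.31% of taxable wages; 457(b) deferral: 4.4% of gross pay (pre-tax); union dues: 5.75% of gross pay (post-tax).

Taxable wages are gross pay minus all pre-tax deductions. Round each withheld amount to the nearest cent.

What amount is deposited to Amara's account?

$3475.77

457(b) deferral: $5633.15 × 0.044 = $247.86
Traditional 401(k): $5633.15 × 0.0741 = $417.42
Pre-tax total = $247.86 + $417.42 = $665.28
Taxable wages = $5633.15 − $665.28 = $4967.87
State withholding: $4967.87 × 0.0531 = $263.79
Federal withholding: $4967.87 × 0.1675 = $832.12
SDI: $5633.15 × 0.01 = $56.33
Health insurance premium: $15.95
Union dues: $5633.15 × 0.0575 = $323.91
Total deductions = $247.86 + $417.42 + $263.79 + $832.12 + $56.33 + $15.95 + $323.91 = $2157.38
Net pay = $5633.15 − $2157.38 = $3475.77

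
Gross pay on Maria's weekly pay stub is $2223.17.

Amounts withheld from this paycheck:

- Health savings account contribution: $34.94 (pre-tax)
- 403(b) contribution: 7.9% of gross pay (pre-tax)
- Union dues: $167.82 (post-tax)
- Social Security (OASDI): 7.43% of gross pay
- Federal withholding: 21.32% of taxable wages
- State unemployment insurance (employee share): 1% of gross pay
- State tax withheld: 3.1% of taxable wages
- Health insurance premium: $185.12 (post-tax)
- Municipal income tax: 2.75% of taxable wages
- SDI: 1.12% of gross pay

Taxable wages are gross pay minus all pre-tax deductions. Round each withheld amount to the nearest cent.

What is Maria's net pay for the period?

$900.52

Health savings account contribution: $34.94
403(b) contribution: $2223.17 × 0.079 = $175.63
Pre-tax total = $34.94 + $175.63 = $210.57
Taxable wages = $2223.17 − $210.57 = $2012.60
Municipal income tax: $2012.60 × 0.0275 = $55.35
State tax withheld: $2012.60 × 0.031 = $62.39
Federal withholding: $2012.60 × 0.2132 = $429.09
SDI: $2223.17 × 0.0112 = $24.90
State unemployment insurance (employee share): $2223.17 × 0.01 = $22.23
Social Security (OASDI): $2223.17 × 0.0743 = $165.18
Union dues: $167.82
Health insurance premium: $185.12
Total deductions = $34.94 + $175.63 + $55.35 + $62.39 + $429.09 + $24.90 + $22.23 + $165.18 + $167.82 + $185.12 = $1322.65
Net pay = $2223.17 − $1322.65 = $900.52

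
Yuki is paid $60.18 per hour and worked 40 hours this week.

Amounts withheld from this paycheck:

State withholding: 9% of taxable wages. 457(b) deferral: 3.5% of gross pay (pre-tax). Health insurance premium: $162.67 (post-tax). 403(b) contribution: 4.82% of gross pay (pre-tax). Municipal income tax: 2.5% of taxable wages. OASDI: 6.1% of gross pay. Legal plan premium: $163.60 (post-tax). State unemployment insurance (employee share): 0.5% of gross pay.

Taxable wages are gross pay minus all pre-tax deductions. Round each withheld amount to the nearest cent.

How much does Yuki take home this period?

$1467.98

Gross pay: 40 × $60.18 = $2407.20
457(b) deferral: $2407.20 × 0.035 = $84.25
403(b) contribution: $2407.20 × 0.0482 = $116.03
Pre-tax total = $84.25 + $116.03 = $200.28
Taxable wages = $2407.20 − $200.28 = $2206.92
State withholding: $2206.92 × 0.09 = $198.62
Municipal income tax: $2206.92 × 0.025 = $55.17
OASDI: $2407.20 × 0.061 = $146.84
State unemployment insurance (employee share): $2407.20 × 0.005 = $12.04
Legal plan premium: $163.60
Health insurance premium: $162.67
Total deductions = $84.25 + $116.03 + $198.62 + $55.17 + $146.84 + $12.04 + $163.60 + $162.67 = $939.22
Net pay = $2407.20 − $939.22 = $1467.98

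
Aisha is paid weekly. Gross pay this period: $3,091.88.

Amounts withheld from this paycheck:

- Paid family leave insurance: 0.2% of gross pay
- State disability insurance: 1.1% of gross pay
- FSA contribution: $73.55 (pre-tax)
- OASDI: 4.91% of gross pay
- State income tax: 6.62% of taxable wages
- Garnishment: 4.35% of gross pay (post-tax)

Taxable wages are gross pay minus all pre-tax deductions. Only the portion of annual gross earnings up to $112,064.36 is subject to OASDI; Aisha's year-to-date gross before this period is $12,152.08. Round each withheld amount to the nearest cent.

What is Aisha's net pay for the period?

FSA contribution: $73.55
Taxable wages = $3,091.88 − $73.55 = $3,018.33
State income tax: $3,018.33 × 0.0662 = $199.81
State disability insurance: $3,091.88 × 0.011 = $34.01
Paid family leave insurance: $3,091.88 × 0.002 = $6.18
OASDI: cap not yet reached, full $3,091.88 is subject → $3,091.88 × 0.0491 = $151.81
Garnishment: $3,091.88 × 0.0435 = $134.50
Total deductions = $73.55 + $199.81 + $34.01 + $6.18 + $151.81 + $134.50 = $599.86
Net pay = $3,091.88 − $599.86 = $2,492.02

$2,492.02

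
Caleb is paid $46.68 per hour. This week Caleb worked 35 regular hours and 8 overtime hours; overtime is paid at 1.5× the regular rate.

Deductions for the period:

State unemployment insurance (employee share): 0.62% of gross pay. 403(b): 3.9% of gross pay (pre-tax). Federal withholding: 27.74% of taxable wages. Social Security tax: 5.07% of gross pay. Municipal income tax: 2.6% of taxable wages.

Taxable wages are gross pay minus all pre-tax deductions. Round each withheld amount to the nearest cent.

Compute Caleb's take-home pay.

$1343.88

Regular pay: 35 × $46.68 = $1633.80
Overtime pay: 8 × $46.68 × 1.5 = $560.16
Gross pay = $1633.80 + $560.16 = $2193.96
403(b): $2193.96 × 0.039 = $85.56
Taxable wages = $2193.96 − $85.56 = $2108.40
Municipal income tax: $2108.40 × 0.026 = $54.82
Federal withholding: $2108.40 × 0.2774 = $584.87
Social Security tax: $2193.96 × 0.0507 = $111.23
State unemployment insurance (employee share): $2193.96 × 0.0062 = $13.60
Total deductions = $85.56 + $54.82 + $584.87 + $111.23 + $13.60 = $850.08
Net pay = $2193.96 − $850.08 = $1343.88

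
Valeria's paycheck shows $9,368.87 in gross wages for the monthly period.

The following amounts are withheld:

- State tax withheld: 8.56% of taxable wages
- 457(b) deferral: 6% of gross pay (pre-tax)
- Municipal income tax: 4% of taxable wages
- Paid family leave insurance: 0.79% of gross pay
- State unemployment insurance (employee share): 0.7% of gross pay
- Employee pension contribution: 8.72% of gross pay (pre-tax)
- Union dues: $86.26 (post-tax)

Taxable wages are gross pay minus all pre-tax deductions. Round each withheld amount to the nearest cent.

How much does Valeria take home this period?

$6,760.41

457(b) deferral: $9,368.87 × 0.06 = $562.13
Employee pension contribution: $9,368.87 × 0.0872 = $816.97
Pre-tax total = $562.13 + $816.97 = $1,379.10
Taxable wages = $9,368.87 − $1,379.10 = $7,989.77
State tax withheld: $7,989.77 × 0.0856 = $683.92
Municipal income tax: $7,989.77 × 0.04 = $319.59
Paid family leave insurance: $9,368.87 × 0.0079 = $74.01
State unemployment insurance (employee share): $9,368.87 × 0.007 = $65.58
Union dues: $86.26
Total deductions = $562.13 + $816.97 + $683.92 + $319.59 + $74.01 + $65.58 + $86.26 = $2,608.46
Net pay = $9,368.87 − $2,608.46 = $6,760.41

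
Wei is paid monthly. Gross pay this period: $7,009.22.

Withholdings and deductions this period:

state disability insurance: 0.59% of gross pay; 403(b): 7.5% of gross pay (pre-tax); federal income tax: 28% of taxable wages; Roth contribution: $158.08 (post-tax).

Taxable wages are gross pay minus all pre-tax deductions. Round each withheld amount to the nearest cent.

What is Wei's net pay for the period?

$4,468.71

403(b): $7,009.22 × 0.075 = $525.69
Taxable wages = $7,009.22 − $525.69 = $6,483.53
Federal income tax: $6,483.53 × 0.28 = $1,815.39
State disability insurance: $7,009.22 × 0.0059 = $41.35
Roth contribution: $158.08
Total deductions = $525.69 + $1,815.39 + $41.35 + $158.08 = $2,540.51
Net pay = $7,009.22 − $2,540.51 = $4,468.71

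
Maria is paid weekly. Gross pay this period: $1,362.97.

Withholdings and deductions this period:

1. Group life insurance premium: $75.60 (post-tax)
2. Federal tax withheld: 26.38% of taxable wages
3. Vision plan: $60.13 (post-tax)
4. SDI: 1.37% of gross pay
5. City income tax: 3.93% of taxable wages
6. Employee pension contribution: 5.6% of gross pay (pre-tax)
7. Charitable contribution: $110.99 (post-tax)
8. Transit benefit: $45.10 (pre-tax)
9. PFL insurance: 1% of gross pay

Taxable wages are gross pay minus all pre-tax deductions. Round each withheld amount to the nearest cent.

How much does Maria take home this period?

Employee pension contribution: $1,362.97 × 0.056 = $76.33
Transit benefit: $45.10
Pre-tax total = $76.33 + $45.10 = $121.43
Taxable wages = $1,362.97 − $121.43 = $1,241.54
City income tax: $1,241.54 × 0.0393 = $48.79
Federal tax withheld: $1,241.54 × 0.2638 = $327.52
PFL insurance: $1,362.97 × 0.01 = $13.63
SDI: $1,362.97 × 0.0137 = $18.67
Group life insurance premium: $75.60
Vision plan: $60.13
Charitable contribution: $110.99
Total deductions = $76.33 + $45.10 + $48.79 + $327.52 + $13.63 + $18.67 + $75.60 + $60.13 + $110.99 = $776.76
Net pay = $1,362.97 − $776.76 = $586.21

$586.21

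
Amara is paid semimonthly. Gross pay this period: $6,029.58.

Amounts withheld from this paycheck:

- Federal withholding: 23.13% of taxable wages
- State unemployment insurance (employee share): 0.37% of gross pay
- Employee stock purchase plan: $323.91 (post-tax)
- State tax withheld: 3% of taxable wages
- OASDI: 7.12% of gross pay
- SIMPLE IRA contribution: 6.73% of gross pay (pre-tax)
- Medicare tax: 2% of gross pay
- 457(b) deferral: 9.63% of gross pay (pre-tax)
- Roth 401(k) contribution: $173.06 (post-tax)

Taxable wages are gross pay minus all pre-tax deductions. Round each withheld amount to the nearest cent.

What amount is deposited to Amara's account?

$2,656.19

457(b) deferral: $6,029.58 × 0.0963 = $580.65
SIMPLE IRA contribution: $6,029.58 × 0.0673 = $405.79
Pre-tax total = $580.65 + $405.79 = $986.44
Taxable wages = $6,029.58 − $986.44 = $5,043.14
Federal withholding: $5,043.14 × 0.2313 = $1,166.48
State tax withheld: $5,043.14 × 0.03 = $151.29
State unemployment insurance (employee share): $6,029.58 × 0.0037 = $22.31
Medicare tax: $6,029.58 × 0.02 = $120.59
OASDI: $6,029.58 × 0.0712 = $429.31
Roth 401(k) contribution: $173.06
Employee stock purchase plan: $323.91
Total deductions = $580.65 + $405.79 + $1,166.48 + $151.29 + $22.31 + $120.59 + $429.31 + $173.06 + $323.91 = $3,373.39
Net pay = $6,029.58 − $3,373.39 = $2,656.19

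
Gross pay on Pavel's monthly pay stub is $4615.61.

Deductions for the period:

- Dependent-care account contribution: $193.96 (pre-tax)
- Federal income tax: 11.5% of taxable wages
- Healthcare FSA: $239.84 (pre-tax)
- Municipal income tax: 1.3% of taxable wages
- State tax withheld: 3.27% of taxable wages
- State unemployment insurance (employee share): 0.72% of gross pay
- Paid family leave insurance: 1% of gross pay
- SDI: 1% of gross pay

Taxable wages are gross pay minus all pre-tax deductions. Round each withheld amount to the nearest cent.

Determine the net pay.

Healthcare FSA: $239.84
Dependent-care account contribution: $193.96
Pre-tax total = $239.84 + $193.96 = $433.80
Taxable wages = $4615.61 − $433.80 = $4181.81
Municipal income tax: $4181.81 × 0.013 = $54.36
State tax withheld: $4181.81 × 0.0327 = $136.75
Federal income tax: $4181.81 × 0.115 = $480.91
SDI: $4615.61 × 0.01 = $46.16
Paid family leave insurance: $4615.61 × 0.01 = $46.16
State unemployment insurance (employee share): $4615.61 × 0.0072 = $33.23
Total deductions = $239.84 + $193.96 + $54.36 + $136.75 + $480.91 + $46.16 + $46.16 + $33.23 = $1231.37
Net pay = $4615.61 − $1231.37 = $3384.24

$3384.24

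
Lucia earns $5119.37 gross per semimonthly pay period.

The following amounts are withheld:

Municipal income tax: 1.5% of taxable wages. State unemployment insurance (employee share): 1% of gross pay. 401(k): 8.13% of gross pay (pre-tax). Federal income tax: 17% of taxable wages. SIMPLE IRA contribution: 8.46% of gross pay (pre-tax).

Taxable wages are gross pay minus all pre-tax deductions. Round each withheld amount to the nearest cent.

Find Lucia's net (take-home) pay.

$3428.92

SIMPLE IRA contribution: $5119.37 × 0.0846 = $433.10
401(k): $5119.37 × 0.0813 = $416.20
Pre-tax total = $433.10 + $416.20 = $849.30
Taxable wages = $5119.37 − $849.30 = $4270.07
Municipal income tax: $4270.07 × 0.015 = $64.05
Federal income tax: $4270.07 × 0.17 = $725.91
State unemployment insurance (employee share): $5119.37 × 0.01 = $51.19
Total deductions = $433.10 + $416.20 + $64.05 + $725.91 + $51.19 = $1690.45
Net pay = $5119.37 − $1690.45 = $3428.92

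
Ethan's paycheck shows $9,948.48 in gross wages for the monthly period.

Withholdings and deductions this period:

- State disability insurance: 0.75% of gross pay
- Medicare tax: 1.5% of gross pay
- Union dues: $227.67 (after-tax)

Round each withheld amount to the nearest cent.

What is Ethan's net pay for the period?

$9,496.97

Medicare tax: $9,948.48 × 0.015 = $149.23
State disability insurance: $9,948.48 × 0.0075 = $74.61
Union dues: $227.67
Total deductions = $149.23 + $74.61 + $227.67 = $451.51
Net pay = $9,948.48 − $451.51 = $9,496.97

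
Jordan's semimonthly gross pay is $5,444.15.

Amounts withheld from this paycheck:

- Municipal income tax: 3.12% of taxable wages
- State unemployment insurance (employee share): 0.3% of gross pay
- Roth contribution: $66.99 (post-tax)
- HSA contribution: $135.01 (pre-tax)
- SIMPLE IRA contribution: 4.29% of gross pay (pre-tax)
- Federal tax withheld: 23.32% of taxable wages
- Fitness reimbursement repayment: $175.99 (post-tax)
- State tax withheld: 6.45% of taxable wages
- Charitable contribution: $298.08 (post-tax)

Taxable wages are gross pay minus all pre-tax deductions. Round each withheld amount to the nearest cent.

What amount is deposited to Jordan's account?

SIMPLE IRA contribution: $5,444.15 × 0.0429 = $233.55
HSA contribution: $135.01
Pre-tax total = $233.55 + $135.01 = $368.56
Taxable wages = $5,444.15 − $368.56 = $5,075.59
Federal tax withheld: $5,075.59 × 0.2332 = $1,183.63
State tax withheld: $5,075.59 × 0.0645 = $327.38
Municipal income tax: $5,075.59 × 0.0312 = $158.36
State unemployment insurance (employee share): $5,444.15 × 0.003 = $16.33
Fitness reimbursement repayment: $175.99
Roth contribution: $66.99
Charitable contribution: $298.08
Total deductions = $233.55 + $135.01 + $1,183.63 + $327.38 + $158.36 + $16.33 + $175.99 + $66.99 + $298.08 = $2,595.32
Net pay = $5,444.15 − $2,595.32 = $2,848.83

$2,848.83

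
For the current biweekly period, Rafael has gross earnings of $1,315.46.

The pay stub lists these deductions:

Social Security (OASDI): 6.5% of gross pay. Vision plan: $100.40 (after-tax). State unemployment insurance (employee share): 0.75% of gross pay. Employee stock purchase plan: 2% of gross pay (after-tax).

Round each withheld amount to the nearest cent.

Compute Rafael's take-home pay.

$1,093.38

Social Security (OASDI): $1,315.46 × 0.065 = $85.50
State unemployment insurance (employee share): $1,315.46 × 0.0075 = $9.87
Employee stock purchase plan: $1,315.46 × 0.02 = $26.31
Vision plan: $100.40
Total deductions = $85.50 + $9.87 + $26.31 + $100.40 = $222.08
Net pay = $1,315.46 − $222.08 = $1,093.38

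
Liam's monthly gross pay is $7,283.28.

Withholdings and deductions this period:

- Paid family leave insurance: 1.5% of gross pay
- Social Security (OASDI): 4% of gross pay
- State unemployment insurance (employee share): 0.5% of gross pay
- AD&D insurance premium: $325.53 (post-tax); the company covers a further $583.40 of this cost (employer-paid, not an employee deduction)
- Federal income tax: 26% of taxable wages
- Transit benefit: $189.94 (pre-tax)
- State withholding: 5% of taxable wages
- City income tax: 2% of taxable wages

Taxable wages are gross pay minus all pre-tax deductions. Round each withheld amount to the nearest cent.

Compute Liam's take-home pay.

Transit benefit: $189.94
Taxable wages = $7,283.28 − $189.94 = $7,093.34
Federal income tax: $7,093.34 × 0.26 = $1,844.27
State withholding: $7,093.34 × 0.05 = $354.67
City income tax: $7,093.34 × 0.02 = $141.87
State unemployment insurance (employee share): $7,283.28 × 0.005 = $36.42
Paid family leave insurance: $7,283.28 × 0.015 = $109.25
Social Security (OASDI): $7,283.28 × 0.04 = $291.33
AD&D insurance premium: $325.53
(Employer's $583.40 toward AD&D insurance premium is not withheld from the employee.)
Total deductions = $189.94 + $1,844.27 + $354.67 + $141.87 + $36.42 + $109.25 + $291.33 + $325.53 = $3,293.28
Net pay = $7,283.28 − $3,293.28 = $3,990.00

$3,990.00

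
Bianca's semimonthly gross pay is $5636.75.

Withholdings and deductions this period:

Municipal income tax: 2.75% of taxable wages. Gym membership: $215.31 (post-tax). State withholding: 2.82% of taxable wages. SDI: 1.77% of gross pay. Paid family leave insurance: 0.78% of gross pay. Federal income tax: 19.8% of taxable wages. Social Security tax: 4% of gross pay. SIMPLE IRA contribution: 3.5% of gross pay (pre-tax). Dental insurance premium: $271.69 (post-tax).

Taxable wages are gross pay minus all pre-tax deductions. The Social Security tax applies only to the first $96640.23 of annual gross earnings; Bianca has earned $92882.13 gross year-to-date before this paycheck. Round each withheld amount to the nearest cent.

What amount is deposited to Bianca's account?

SIMPLE IRA contribution: $5636.75 × 0.035 = $197.29
Taxable wages = $5636.75 − $197.29 = $5439.46
Municipal income tax: $5439.46 × 0.0275 = $149.59
Federal income tax: $5439.46 × 0.198 = $1077.01
State withholding: $5439.46 × 0.0282 = $153.39
Paid family leave insurance: $5636.75 × 0.0078 = $43.97
Social Security tax: only $96640.23 − $92882.13 = $3758.10 of this check is subject → $3758.10 × 0.04 = $150.32
SDI: $5636.75 × 0.0177 = $99.77
Gym membership: $215.31
Dental insurance premium: $271.69
Total deductions = $197.29 + $149.59 + $1077.01 + $153.39 + $43.97 + $150.32 + $99.77 + $215.31 + $271.69 = $2358.34
Net pay = $5636.75 − $2358.34 = $3278.41

$3278.41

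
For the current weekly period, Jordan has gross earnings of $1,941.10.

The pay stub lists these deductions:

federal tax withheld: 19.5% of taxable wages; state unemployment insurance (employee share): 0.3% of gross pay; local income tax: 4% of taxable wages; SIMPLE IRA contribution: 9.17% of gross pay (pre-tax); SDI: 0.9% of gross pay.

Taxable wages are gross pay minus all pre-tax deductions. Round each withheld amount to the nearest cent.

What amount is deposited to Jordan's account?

$1,325.49

SIMPLE IRA contribution: $1,941.10 × 0.0917 = $178.00
Taxable wages = $1,941.10 − $178.00 = $1,763.10
Local income tax: $1,763.10 × 0.04 = $70.52
Federal tax withheld: $1,763.10 × 0.195 = $343.80
State unemployment insurance (employee share): $1,941.10 × 0.003 = $5.82
SDI: $1,941.10 × 0.009 = $17.47
Total deductions = $178.00 + $70.52 + $343.80 + $5.82 + $17.47 = $615.61
Net pay = $1,941.10 − $615.61 = $1,325.49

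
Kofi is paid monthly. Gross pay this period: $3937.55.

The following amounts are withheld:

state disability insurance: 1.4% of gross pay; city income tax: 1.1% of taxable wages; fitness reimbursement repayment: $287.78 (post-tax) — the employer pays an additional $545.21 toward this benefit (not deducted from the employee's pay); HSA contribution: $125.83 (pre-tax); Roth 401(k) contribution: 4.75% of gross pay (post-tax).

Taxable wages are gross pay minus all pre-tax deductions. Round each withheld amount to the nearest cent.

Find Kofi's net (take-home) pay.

HSA contribution: $125.83
Taxable wages = $3937.55 − $125.83 = $3811.72
City income tax: $3811.72 × 0.011 = $41.93
State disability insurance: $3937.55 × 0.014 = $55.13
Roth 401(k) contribution: $3937.55 × 0.0475 = $187.03
Fitness reimbursement repayment: $287.78
(Employer's $545.21 toward fitness reimbursement repayment is not withheld from the employee.)
Total deductions = $125.83 + $41.93 + $55.13 + $187.03 + $287.78 = $697.70
Net pay = $3937.55 − $697.70 = $3239.85

$3239.85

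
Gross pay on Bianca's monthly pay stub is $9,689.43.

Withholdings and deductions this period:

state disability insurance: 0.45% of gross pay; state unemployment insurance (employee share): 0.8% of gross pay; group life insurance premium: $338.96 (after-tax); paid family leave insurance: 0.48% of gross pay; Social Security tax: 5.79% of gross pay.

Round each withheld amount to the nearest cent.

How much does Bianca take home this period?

$8,621.82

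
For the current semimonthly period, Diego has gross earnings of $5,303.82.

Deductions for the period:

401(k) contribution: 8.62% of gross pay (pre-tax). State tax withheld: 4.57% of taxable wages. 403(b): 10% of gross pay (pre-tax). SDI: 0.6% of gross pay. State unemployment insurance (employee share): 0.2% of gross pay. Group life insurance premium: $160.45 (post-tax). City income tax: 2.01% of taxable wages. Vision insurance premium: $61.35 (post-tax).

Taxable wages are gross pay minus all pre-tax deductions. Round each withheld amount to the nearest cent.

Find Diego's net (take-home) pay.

401(k) contribution: $5,303.82 × 0.0862 = $457.19
403(b): $5,303.82 × 0.1 = $530.38
Pre-tax total = $457.19 + $530.38 = $987.57
Taxable wages = $5,303.82 − $987.57 = $4,316.25
State tax withheld: $4,316.25 × 0.0457 = $197.25
City income tax: $4,316.25 × 0.0201 = $86.76
State unemployment insurance (employee share): $5,303.82 × 0.002 = $10.61
SDI: $5,303.82 × 0.006 = $31.82
Vision insurance premium: $61.35
Group life insurance premium: $160.45
Total deductions = $457.19 + $530.38 + $197.25 + $86.76 + $10.61 + $31.82 + $61.35 + $160.45 = $1,535.81
Net pay = $5,303.82 − $1,535.81 = $3,768.01

$3,768.01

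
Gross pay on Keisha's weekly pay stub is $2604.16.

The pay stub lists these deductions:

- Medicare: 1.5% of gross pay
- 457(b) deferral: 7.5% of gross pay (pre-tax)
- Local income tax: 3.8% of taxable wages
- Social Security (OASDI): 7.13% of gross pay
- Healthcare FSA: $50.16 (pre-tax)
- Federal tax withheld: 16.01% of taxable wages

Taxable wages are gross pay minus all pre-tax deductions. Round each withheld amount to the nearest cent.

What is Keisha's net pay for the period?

$1666.69

Healthcare FSA: $50.16
457(b) deferral: $2604.16 × 0.075 = $195.31
Pre-tax total = $50.16 + $195.31 = $245.47
Taxable wages = $2604.16 − $245.47 = $2358.69
Federal tax withheld: $2358.69 × 0.1601 = $377.63
Local income tax: $2358.69 × 0.038 = $89.63
Medicare: $2604.16 × 0.015 = $39.06
Social Security (OASDI): $2604.16 × 0.0713 = $185.68
Total deductions = $50.16 + $195.31 + $377.63 + $89.63 + $39.06 + $185.68 = $937.47
Net pay = $2604.16 − $937.47 = $1666.69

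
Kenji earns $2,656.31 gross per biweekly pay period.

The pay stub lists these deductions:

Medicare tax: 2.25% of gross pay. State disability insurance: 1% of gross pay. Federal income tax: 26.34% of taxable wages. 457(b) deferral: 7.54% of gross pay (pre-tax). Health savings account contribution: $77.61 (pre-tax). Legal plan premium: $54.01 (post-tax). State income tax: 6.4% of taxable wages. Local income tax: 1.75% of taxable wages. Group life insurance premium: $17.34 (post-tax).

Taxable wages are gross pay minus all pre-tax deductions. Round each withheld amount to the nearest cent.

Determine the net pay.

457(b) deferral: $2,656.31 × 0.0754 = $200.29
Health savings account contribution: $77.61
Pre-tax total = $200.29 + $77.61 = $277.90
Taxable wages = $2,656.31 − $277.90 = $2,378.41
Federal income tax: $2,378.41 × 0.2634 = $626.47
State income tax: $2,378.41 × 0.064 = $152.22
Local income tax: $2,378.41 × 0.0175 = $41.62
State disability insurance: $2,656.31 × 0.01 = $26.56
Medicare tax: $2,656.31 × 0.0225 = $59.77
Legal plan premium: $54.01
Group life insurance premium: $17.34
Total deductions = $200.29 + $77.61 + $626.47 + $152.22 + $41.62 + $26.56 + $59.77 + $54.01 + $17.34 = $1,255.89
Net pay = $2,656.31 − $1,255.89 = $1,400.42

$1,400.42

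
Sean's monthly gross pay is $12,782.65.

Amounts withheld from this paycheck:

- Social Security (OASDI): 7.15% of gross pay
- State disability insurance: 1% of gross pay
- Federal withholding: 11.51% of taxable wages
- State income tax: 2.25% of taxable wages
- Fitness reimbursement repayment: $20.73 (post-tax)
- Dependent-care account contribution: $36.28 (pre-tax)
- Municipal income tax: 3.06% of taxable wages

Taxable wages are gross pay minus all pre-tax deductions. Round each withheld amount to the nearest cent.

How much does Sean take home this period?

$9,539.91

Dependent-care account contribution: $36.28
Taxable wages = $12,782.65 − $36.28 = $12,746.37
Municipal income tax: $12,746.37 × 0.0306 = $390.04
Federal withholding: $12,746.37 × 0.1151 = $1,467.11
State income tax: $12,746.37 × 0.0225 = $286.79
Social Security (OASDI): $12,782.65 × 0.0715 = $913.96
State disability insurance: $12,782.65 × 0.01 = $127.83
Fitness reimbursement repayment: $20.73
Total deductions = $36.28 + $390.04 + $1,467.11 + $286.79 + $913.96 + $127.83 + $20.73 = $3,242.74
Net pay = $12,782.65 − $3,242.74 = $9,539.91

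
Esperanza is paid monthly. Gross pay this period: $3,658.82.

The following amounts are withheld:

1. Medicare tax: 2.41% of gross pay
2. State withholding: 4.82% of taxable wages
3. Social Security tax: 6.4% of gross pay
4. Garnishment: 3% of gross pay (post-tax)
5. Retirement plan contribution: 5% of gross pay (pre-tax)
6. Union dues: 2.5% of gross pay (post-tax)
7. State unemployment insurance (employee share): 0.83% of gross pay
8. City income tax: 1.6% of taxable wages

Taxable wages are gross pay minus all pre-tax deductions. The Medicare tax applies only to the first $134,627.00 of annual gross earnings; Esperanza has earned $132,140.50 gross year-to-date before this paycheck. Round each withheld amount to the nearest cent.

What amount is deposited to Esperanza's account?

$2,727.05

Retirement plan contribution: $3,658.82 × 0.05 = $182.94
Taxable wages = $3,658.82 − $182.94 = $3,475.88
City income tax: $3,475.88 × 0.016 = $55.61
State withholding: $3,475.88 × 0.0482 = $167.54
State unemployment insurance (employee share): $3,658.82 × 0.0083 = $30.37
Medicare tax: only $134,627.00 − $132,140.50 = $2,486.50 of this check is subject → $2,486.50 × 0.0241 = $59.92
Social Security tax: $3,658.82 × 0.064 = $234.16
Garnishment: $3,658.82 × 0.03 = $109.76
Union dues: $3,658.82 × 0.025 = $91.47
Total deductions = $182.94 + $55.61 + $167.54 + $30.37 + $59.92 + $234.16 + $109.76 + $91.47 = $931.77
Net pay = $3,658.82 − $931.77 = $2,727.05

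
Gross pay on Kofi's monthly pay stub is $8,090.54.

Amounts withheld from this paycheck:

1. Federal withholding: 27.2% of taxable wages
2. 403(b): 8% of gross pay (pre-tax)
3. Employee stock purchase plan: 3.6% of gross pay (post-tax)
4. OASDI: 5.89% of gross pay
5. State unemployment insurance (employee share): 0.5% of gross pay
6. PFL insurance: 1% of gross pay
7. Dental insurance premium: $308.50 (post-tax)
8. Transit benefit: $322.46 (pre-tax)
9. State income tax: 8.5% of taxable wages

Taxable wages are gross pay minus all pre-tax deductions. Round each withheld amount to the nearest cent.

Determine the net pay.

Transit benefit: $322.46
403(b): $8,090.54 × 0.08 = $647.24
Pre-tax total = $322.46 + $647.24 = $969.70
Taxable wages = $8,090.54 − $969.70 = $7,120.84
State income tax: $7,120.84 × 0.085 = $605.27
Federal withholding: $7,120.84 × 0.272 = $1,936.87
OASDI: $8,090.54 × 0.0589 = $476.53
PFL insurance: $8,090.54 × 0.01 = $80.91
State unemployment insurance (employee share): $8,090.54 × 0.005 = $40.45
Employee stock purchase plan: $8,090.54 × 0.036 = $291.26
Dental insurance premium: $308.50
Total deductions = $322.46 + $647.24 + $605.27 + $1,936.87 + $476.53 + $80.91 + $40.45 + $291.26 + $308.50 = $4,709.49
Net pay = $8,090.54 − $4,709.49 = $3,381.05

$3,381.05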